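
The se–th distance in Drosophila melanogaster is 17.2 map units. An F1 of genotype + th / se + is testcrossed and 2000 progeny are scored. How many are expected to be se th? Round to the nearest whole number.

A map distance of 17.2 map units corresponds to a recombination frequency of 0.172.
The F1 is + th / se +, so se th is a recombinant gamete class with expected frequency r/2 = 0.172/2 = 0.0860.
Expected number = 0.0860 × 2000 = 172.00 ≈ 172.

172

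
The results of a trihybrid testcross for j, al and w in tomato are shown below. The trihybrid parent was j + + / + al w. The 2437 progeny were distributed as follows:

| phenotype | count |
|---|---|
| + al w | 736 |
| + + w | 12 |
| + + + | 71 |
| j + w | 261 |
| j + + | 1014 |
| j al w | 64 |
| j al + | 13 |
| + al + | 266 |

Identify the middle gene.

al

The two rarest classes, j al + and + + w, are the double crossovers. Comparing them with the parentals, only the al allele has switched, so al is the middle locus and the order is w – al – j.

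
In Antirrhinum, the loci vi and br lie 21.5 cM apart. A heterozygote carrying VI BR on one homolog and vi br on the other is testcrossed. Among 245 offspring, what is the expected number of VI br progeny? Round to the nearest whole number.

26

A map distance of 21.5 cM corresponds to a recombination frequency of 0.215.
The F1 is VI BR / vi br, so VI br is a recombinant gamete class with expected frequency r/2 = 0.215/2 = 0.1075.
Expected number = 0.1075 × 245 = 26.34 ≈ 26.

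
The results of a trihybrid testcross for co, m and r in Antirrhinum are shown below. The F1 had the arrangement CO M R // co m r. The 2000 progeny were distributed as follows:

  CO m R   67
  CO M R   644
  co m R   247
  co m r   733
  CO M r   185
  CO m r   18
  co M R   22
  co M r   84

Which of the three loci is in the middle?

co

The two rarest classes, co M R and CO m r, are the double crossovers. Comparing them with the parentals, only the co allele has switched, so co is the middle locus and the order is m – co – r.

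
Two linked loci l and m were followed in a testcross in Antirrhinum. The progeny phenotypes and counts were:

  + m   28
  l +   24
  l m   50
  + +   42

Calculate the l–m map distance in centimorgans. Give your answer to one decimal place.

36.1 centimorgans

The two most frequent classes, + + (42) and l m (50), are the parental types, so the F1 was + + / l m.
The recombinant classes are + m and l +: 28 + 24 = 52.
Recombination frequency = 52/144 = 0.3611 ≈ 36.1%, i.e. 36.1 centimorgans.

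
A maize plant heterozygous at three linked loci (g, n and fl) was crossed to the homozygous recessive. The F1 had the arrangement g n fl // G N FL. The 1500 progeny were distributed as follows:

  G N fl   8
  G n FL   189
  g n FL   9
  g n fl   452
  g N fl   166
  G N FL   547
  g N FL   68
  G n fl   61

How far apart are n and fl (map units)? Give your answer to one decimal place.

The two rarest classes, g n FL and G N fl, are the double crossovers. Comparing them with the parentals, only the fl allele has switched, so fl is the middle locus and the order is g – fl – n.
Crossovers in the fl–n interval produce the single-crossover classes g N fl and G n FL (166 + 189 = 355) plus the double crossovers (17).
RF(fl–n) = (355 + 17) / 1500 = 372/1500 = 0.2480 → 24.8 map units.

24.8 map units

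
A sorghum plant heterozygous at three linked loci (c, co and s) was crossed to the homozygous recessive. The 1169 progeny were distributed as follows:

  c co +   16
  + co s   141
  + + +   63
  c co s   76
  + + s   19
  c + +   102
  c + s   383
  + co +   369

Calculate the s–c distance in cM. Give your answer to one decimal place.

23.8 cM

The two most frequent reciprocal classes, c + s and + co +, are the parental types, so the F1 was c + s / + co +.
The two rarest classes, + + s and c co +, are the double crossovers. Comparing them with the parentals, only the c allele has switched, so c is the middle locus and the order is co – c – s.
Crossovers in the c–s interval produce the single-crossover classes c + + and + co s (102 + 141 = 243) plus the double crossovers (35).
RF(c–s) = (243 + 35) / 1169 = 278/1169 = 0.2378 → 23.8 cM.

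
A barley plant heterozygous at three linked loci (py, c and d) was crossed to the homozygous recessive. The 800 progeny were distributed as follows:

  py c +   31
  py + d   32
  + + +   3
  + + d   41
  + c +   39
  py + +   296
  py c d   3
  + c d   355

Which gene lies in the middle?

py

The two most frequent reciprocal classes, + c d and py + +, are the parental types, so the F1 was + c d / py + +.
The two rarest classes, py c d and + + +, are the double crossovers. Comparing them with the parentals, only the py allele has switched, so py is the middle locus and the order is d – py – c.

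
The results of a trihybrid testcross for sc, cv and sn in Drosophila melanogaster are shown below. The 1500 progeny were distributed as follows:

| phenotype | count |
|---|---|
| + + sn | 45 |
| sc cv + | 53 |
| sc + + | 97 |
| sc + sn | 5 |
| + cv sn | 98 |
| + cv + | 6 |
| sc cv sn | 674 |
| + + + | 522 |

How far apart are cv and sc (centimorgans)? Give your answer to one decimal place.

13.7 centimorgans

The two most frequent reciprocal classes, sc cv sn and + + +, are the parental types, so the F1 was sc cv sn / + + +.
The two rarest classes, sc + sn and + cv +, are the double crossovers. Comparing them with the parentals, only the cv allele has switched, so cv is the middle locus and the order is sn – cv – sc.
Crossovers in the cv–sc interval produce the single-crossover classes + cv sn and sc + + (98 + 97 = 195) plus the double crossovers (11).
RF(cv–sc) = (195 + 11) / 1500 = 206/1500 = 0.1373 → 13.7 centimorgans.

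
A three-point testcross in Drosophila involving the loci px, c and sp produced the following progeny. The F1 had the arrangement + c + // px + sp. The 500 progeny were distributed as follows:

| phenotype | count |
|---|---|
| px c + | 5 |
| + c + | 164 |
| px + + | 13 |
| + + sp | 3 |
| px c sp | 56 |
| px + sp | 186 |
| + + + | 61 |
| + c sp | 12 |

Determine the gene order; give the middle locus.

The two rarest classes, px c + and + + sp, are the double crossovers. Comparing them with the parentals, only the px allele has switched, so px is the middle locus and the order is sp – px – c.

px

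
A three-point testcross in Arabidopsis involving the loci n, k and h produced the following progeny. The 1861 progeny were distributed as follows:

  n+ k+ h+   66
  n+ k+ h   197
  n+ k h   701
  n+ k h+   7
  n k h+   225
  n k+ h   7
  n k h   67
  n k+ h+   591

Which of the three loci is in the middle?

The two most frequent reciprocal classes, n+ k h and n k+ h+, are the parental types, so the F1 was n+ k h / n k+ h+.
The two rarest classes, n+ k h+ and n k+ h, are the double crossovers. Comparing them with the parentals, only the h allele has switched, so h is the middle locus and the order is k – h – n.

h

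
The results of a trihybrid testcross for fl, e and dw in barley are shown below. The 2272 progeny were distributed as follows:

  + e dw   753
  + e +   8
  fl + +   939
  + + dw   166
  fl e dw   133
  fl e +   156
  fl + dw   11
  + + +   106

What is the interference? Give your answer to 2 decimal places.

The two most frequent reciprocal classes, fl + + and + e dw, are the parental types, so the F1 was fl + + / + e dw.
The two rarest classes, fl + dw and + e +, are the double crossovers. Comparing them with the parentals, only the dw allele has switched, so dw is the middle locus and the order is fl – dw – e.
fl–dw: (239 + 19)/2272 = 0.1136; dw–e: (322 + 19)/2272 = 0.1501.
Expected DCO frequency = 0.1136 × 0.1501 ≈ 0.01705; observed = 19/2272 ≈ 0.00836.
Coefficient of coincidence = 0.00836/0.01705 ≈ 0.49; interference = 1 − 0.49 = 0.51.

0.51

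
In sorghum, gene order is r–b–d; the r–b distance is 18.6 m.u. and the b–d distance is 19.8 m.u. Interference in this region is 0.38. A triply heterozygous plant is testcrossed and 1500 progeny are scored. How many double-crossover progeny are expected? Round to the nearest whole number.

34

Map distances give recombination frequencies of 0.186 and 0.198 for the two intervals.
With interference 0.38 (so coincidence = 0.62), expected double-crossover frequency = 0.186 × 0.198 × 0.62 = 0.02283.
Expected number = 0.02283 × 1500 = 34.25 ≈ 34.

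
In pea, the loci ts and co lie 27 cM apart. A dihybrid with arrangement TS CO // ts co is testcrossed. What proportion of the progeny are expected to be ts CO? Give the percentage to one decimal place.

13.5%

A map distance of 27 cM corresponds to a recombination frequency of 0.270.
The F1 is TS CO / ts co, so ts CO is a recombinant gamete class with expected frequency r/2 = 0.270/2 = 0.1350.
That is 0.1350 = 13.5% of the progeny.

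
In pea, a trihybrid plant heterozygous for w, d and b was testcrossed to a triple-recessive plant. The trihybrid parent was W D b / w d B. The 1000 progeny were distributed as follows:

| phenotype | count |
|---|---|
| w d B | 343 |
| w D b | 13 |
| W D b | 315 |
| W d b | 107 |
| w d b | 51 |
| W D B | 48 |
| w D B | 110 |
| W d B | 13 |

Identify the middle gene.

w

The two rarest classes, w D b and W d B, are the double crossovers. Comparing them with the parentals, only the w allele has switched, so w is the middle locus and the order is b – w – d.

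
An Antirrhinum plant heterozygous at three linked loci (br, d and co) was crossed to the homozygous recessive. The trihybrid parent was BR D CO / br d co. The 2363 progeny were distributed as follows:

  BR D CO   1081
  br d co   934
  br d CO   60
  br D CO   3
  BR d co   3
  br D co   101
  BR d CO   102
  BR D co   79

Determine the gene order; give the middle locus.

The two rarest classes, br D CO and BR d co, are the double crossovers. Comparing them with the parentals, only the br allele has switched, so br is the middle locus and the order is co – br – d.

br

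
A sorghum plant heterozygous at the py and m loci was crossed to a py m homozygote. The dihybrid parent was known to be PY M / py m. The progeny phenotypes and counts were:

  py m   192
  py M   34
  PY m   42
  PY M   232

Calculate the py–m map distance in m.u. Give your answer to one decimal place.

The recombinant classes are PY m and py M: 42 + 34 = 76.
Recombination frequency = 76/500 = 0.1520 ≈ 15.2%, i.e. 15.2 m.u.

15.2 m.u.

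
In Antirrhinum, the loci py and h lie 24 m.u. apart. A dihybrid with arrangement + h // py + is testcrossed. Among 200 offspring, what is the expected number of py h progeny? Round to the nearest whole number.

A map distance of 24 m.u. corresponds to a recombination frequency of 0.240.
The F1 is + h / py +, so py h is a recombinant gamete class with expected frequency r/2 = 0.240/2 = 0.1200.
Expected number = 0.1200 × 200 = 24.00 ≈ 24.

24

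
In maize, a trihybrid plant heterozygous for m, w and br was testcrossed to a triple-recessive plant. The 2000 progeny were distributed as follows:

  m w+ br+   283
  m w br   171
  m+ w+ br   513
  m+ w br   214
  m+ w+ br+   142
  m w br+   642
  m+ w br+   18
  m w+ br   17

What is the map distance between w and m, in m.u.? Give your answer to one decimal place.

The two most frequent reciprocal classes, m w br+ and m+ w+ br, are the parental types, so the F1 was m w br+ / m+ w+ br.
The two rarest classes, m+ w br+ and m w+ br, are the double crossovers. Comparing them with the parentals, only the m allele has switched, so m is the middle locus and the order is w – m – br.
Crossovers in the w–m interval produce the single-crossover classes m w+ br+ and m+ w br (283 + 214 = 497) plus the double crossovers (35).
RF(w–m) = (497 + 35) / 2000 = 532/2000 = 0.2660 → 26.6 m.u.

26.6 m.u.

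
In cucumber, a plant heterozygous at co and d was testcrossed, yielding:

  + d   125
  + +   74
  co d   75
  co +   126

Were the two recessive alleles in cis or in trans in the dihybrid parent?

trans

The two most frequent classes are + d (125) and co + (126); these are the parental (non-recombinant) types.
So the F1 carried + d on one chromosome and co + on the other — the recessive alleles are on opposite chromosomes (trans / repulsion).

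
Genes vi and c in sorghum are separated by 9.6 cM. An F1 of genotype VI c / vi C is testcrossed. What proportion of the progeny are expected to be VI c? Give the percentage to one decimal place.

A map distance of 9.6 cM corresponds to a recombination frequency of 0.096.
The F1 is VI c / vi C, so VI c is a parental gamete class with expected frequency (1 − r)/2 = 0.904/2 = 0.4520.
That is 0.4520 = 45.2% of the progeny.

45.2%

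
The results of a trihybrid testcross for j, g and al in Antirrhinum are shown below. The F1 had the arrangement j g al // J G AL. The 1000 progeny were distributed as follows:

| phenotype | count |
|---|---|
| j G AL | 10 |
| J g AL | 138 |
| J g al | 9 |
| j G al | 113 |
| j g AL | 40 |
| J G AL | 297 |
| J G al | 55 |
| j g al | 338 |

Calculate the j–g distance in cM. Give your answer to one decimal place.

27.0 cM

The two rarest classes, J g al and j G AL, are the double crossovers. Comparing them with the parentals, only the j allele has switched, so j is the middle locus and the order is g – j – al.
Crossovers in the g–j interval produce the single-crossover classes j G al and J g AL (113 + 138 = 251) plus the double crossovers (19).
RF(g–j) = (251 + 19) / 1000 = 270/1000 = 0.2700 → 27.0 cM.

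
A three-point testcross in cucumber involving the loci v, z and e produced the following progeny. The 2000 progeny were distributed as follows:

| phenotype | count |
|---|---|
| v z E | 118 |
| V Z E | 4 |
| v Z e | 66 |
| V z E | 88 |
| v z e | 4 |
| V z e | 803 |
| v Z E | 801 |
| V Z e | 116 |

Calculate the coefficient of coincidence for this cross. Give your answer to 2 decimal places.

The two most frequent reciprocal classes, V z e and v Z E, are the parental types, so the F1 was V z e / v Z E.
The two rarest classes, v z e and V Z E, are the double crossovers. Comparing them with the parentals, only the v allele has switched, so v is the middle locus and the order is z – v – e.
z–v: (234 + 8)/2000 = 0.1210; v–e: (154 + 8)/2000 = 0.0810.
Expected DCO frequency = 0.1210 × 0.0810 ≈ 0.00980; observed = 8/2000 ≈ 0.00400.
Coefficient of coincidence = 0.00400/0.00980 ≈ 0.41.

0.41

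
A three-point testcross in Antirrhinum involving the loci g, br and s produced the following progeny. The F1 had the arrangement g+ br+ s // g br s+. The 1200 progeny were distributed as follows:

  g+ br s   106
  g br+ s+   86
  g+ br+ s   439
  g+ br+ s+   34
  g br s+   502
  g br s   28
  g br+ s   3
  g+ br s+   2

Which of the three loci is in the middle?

g

The two rarest classes, g br+ s and g+ br s+, are the double crossovers. Comparing them with the parentals, only the g allele has switched, so g is the middle locus and the order is s – g – br.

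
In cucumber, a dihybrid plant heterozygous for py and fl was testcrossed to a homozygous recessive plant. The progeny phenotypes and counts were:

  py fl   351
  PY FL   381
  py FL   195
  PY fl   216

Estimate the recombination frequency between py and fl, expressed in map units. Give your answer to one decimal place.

36.0 map units

The two most frequent classes, PY FL (381) and py fl (351), are the parental types, so the F1 was PY FL / py fl.
The recombinant classes are PY fl and py FL: 216 + 195 = 411.
Recombination frequency = 411/1143 = 0.3596 ≈ 36.0%, i.e. 36.0 map units.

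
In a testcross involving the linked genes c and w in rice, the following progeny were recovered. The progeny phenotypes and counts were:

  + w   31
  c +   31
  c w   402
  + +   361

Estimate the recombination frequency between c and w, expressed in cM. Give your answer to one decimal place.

7.5 cM

The two most frequent classes, + + (361) and c w (402), are the parental types, so the F1 was + + / c w.
The recombinant classes are + w and c +: 31 + 31 = 62.
Recombination frequency = 62/825 = 0.0752 ≈ 7.5%, i.e. 7.5 cM.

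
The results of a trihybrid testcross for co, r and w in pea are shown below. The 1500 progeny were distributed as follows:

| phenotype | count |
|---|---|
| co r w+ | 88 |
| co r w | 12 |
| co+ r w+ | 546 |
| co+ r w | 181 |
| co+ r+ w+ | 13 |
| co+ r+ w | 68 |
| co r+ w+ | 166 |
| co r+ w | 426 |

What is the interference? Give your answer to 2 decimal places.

0.44

The two most frequent reciprocal classes, co+ r w+ and co r+ w, are the parental types, so the F1 was co+ r w+ / co r+ w.
The two rarest classes, co+ r+ w+ and co r w, are the double crossovers. Comparing them with the parentals, only the r allele has switched, so r is the middle locus and the order is co – r – w.
co–r: (156 + 25)/1500 = 0.1207; r–w: (347 + 25)/1500 = 0.2480.
Expected DCO frequency = 0.1207 × 0.2480 ≈ 0.02993; observed = 25/1500 ≈ 0.01667.
Coefficient of coincidence = 0.01667/0.02993 ≈ 0.56; interference = 1 − 0.56 = 0.44.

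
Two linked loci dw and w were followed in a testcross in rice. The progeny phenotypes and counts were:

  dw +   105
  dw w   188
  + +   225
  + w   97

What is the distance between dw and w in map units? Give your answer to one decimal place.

32.8 map units

The two most frequent classes, + + (225) and dw w (188), are the parental types, so the F1 was + + / dw w.
The recombinant classes are + w and dw +: 97 + 105 = 202.
Recombination frequency = 202/615 = 0.3285 ≈ 32.8%, i.e. 32.8 map units.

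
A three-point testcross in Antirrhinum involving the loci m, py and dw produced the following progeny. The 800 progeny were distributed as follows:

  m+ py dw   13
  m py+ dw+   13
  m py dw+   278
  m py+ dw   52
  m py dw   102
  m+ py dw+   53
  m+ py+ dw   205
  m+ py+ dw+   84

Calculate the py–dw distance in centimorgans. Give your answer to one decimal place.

26.5 centimorgans

The two most frequent reciprocal classes, m py dw+ and m+ py+ dw, are the parental types, so the F1 was m py dw+ / m+ py+ dw.
The two rarest classes, m py+ dw+ and m+ py dw, are the double crossovers. Comparing them with the parentals, only the py allele has switched, so py is the middle locus and the order is m – py – dw.
Crossovers in the py–dw interval produce the single-crossover classes m py dw and m+ py+ dw+ (102 + 84 = 186) plus the double crossovers (26).
RF(py–dw) = (186 + 26) / 800 = 212/800 = 0.2650 → 26.5 centimorgans.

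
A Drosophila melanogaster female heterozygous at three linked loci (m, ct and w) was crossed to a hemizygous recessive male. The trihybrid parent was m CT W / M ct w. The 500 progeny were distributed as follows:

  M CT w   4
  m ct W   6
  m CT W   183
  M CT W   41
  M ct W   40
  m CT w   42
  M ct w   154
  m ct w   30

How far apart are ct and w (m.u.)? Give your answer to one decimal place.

The two rarest classes, m ct W and M CT w, are the double crossovers. Comparing them with the parentals, only the ct allele has switched, so ct is the middle locus and the order is m – ct – w.
Crossovers in the ct–w interval produce the single-crossover classes m CT w and M ct W (42 + 40 = 82) plus the double crossovers (10).
RF(ct–w) = (82 + 10) / 500 = 92/500 = 0.1840 → 18.4 m.u.

18.4 m.u.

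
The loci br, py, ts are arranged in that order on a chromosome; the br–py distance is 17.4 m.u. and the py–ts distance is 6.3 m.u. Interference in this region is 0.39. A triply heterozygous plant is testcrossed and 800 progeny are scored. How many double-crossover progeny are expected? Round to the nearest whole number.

5

Map distances give recombination frequencies of 0.174 and 0.063 for the two intervals.
With interference 0.39 (so coincidence = 0.61), expected double-crossover frequency = 0.174 × 0.063 × 0.61 = 0.00669.
Expected number = 0.00669 × 800 = 5.35 ≈ 5.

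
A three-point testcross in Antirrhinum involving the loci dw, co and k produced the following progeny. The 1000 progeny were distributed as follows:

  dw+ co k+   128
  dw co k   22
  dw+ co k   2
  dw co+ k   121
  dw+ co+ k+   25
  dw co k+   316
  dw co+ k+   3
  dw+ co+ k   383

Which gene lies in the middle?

The two most frequent reciprocal classes, dw+ co+ k and dw co k+, are the parental types, so the F1 was dw+ co+ k / dw co k+.
The two rarest classes, dw+ co k and dw co+ k+, are the double crossovers. Comparing them with the parentals, only the co allele has switched, so co is the middle locus and the order is k – co – dw.

co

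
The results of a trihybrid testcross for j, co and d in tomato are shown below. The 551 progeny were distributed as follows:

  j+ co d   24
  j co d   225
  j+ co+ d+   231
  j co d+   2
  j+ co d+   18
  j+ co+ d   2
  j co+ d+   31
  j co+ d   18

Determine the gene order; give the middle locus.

The two most frequent reciprocal classes, j+ co+ d+ and j co d, are the parental types, so the F1 was j+ co+ d+ / j co d.
The two rarest classes, j+ co+ d and j co d+, are the double crossovers. Comparing them with the parentals, only the d allele has switched, so d is the middle locus and the order is j – d – co.

d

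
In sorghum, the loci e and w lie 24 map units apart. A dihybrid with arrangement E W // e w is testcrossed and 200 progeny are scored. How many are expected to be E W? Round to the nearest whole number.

A map distance of 24 map units corresponds to a recombination frequency of 0.240.
The F1 is E W / e w, so E W is a parental gamete class with expected frequency (1 − r)/2 = 0.760/2 = 0.3800.
Expected number = 0.3800 × 200 = 76.00 ≈ 76.

76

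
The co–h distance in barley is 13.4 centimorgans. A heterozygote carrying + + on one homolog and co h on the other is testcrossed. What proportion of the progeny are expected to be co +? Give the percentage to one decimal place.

A map distance of 13.4 centimorgans corresponds to a recombination frequency of 0.134.
The F1 is + + / co h, so co + is a recombinant gamete class with expected frequency r/2 = 0.134/2 = 0.0670.
That is 0.0670 = 6.7% of the progeny.

6.7%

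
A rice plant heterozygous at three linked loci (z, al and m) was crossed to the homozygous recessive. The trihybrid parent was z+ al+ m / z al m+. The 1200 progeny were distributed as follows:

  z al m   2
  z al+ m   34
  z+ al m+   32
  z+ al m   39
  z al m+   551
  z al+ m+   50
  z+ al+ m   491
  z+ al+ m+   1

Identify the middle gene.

The two rarest classes, z+ al+ m+ and z al m, are the double crossovers. Comparing them with the parentals, only the m allele has switched, so m is the middle locus and the order is z – m – al.

m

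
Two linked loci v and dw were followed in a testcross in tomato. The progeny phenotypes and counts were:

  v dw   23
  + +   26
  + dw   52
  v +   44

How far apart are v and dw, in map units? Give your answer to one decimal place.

33.8 map units

The two most frequent classes, + dw (52) and v + (44), are the parental types, so the F1 was + dw / v +.
The recombinant classes are + + and v dw: 26 + 23 = 49.
Recombination frequency = 49/145 = 0.3379 ≈ 33.8%, i.e. 33.8 map units.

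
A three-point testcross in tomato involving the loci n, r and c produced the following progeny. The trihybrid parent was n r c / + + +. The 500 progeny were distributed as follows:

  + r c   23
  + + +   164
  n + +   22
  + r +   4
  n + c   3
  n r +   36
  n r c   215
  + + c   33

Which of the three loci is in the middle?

r

The two rarest classes, n + c and + r +, are the double crossovers. Comparing them with the parentals, only the r allele has switched, so r is the middle locus and the order is n – r – c.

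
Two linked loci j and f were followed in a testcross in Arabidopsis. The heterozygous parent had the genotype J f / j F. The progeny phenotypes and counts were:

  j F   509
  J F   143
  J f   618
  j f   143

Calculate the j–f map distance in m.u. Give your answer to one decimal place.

The recombinant classes are J F and j f: 143 + 143 = 286.
Recombination frequency = 286/1413 = 0.2024 ≈ 20.2%, i.e. 20.2 m.u.

20.2 m.u.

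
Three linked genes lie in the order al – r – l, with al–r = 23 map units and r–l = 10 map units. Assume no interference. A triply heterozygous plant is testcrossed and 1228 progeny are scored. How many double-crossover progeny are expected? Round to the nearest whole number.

28

Map distances give recombination frequencies of 0.230 and 0.100 for the two intervals.
With no interference, expected double-crossover frequency = 0.230 × 0.100 = 0.02300.
Expected number = 0.02300 × 1228 = 28.24 ≈ 28.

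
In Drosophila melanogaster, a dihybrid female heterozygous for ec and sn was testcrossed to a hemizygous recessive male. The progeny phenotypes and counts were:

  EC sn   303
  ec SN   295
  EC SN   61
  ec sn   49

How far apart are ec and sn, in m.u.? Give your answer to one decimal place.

15.5 m.u.

The two most frequent classes, EC sn (303) and ec SN (295), are the parental types, so the F1 was EC sn / ec SN.
The recombinant classes are EC SN and ec sn: 61 + 49 = 110.
Recombination frequency = 110/708 = 0.1554 ≈ 15.5%, i.e. 15.5 m.u.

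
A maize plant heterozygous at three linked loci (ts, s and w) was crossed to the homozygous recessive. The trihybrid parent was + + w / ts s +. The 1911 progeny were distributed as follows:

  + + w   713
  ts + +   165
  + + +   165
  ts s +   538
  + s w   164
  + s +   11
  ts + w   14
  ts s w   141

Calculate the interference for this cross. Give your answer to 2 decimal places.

0.59

The two rarest classes, ts + w and + s +, are the double crossovers. Comparing them with the parentals, only the ts allele has switched, so ts is the middle locus and the order is w – ts – s.
w–ts: (306 + 25)/1911 = 0.1732; ts–s: (329 + 25)/1911 = 0.1852.
Expected DCO frequency = 0.1732 × 0.1852 ≈ 0.03208; observed = 25/1911 ≈ 0.01308.
Coefficient of coincidence = 0.01308/0.03208 ≈ 0.41; interference = 1 − 0.41 = 0.59.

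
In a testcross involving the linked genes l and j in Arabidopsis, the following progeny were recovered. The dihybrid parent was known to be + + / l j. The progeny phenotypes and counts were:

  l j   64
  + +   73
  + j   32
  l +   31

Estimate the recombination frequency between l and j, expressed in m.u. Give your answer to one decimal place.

31.5 m.u.

The recombinant classes are + j and l +: 32 + 31 = 63.
Recombination frequency = 63/200 = 0.3150 ≈ 31.5%, i.e. 31.5 m.u.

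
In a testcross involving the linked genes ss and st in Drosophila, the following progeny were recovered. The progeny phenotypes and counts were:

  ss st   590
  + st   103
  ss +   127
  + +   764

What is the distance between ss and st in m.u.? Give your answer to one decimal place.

The two most frequent classes, + + (764) and ss st (590), are the parental types, so the F1 was + + / ss st.
The recombinant classes are + st and ss +: 103 + 127 = 230.
Recombination frequency = 230/1584 = 0.1452 ≈ 14.5%, i.e. 14.5 m.u.

14.5 m.u.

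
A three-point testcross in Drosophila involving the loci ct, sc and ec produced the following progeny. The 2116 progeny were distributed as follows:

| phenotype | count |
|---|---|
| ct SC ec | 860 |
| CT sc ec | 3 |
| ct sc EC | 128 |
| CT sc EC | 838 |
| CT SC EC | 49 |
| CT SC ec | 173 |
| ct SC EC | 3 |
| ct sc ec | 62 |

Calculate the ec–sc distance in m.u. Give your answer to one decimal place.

5.5 m.u.

The two most frequent reciprocal classes, ct SC ec and CT sc EC, are the parental types, so the F1 was ct SC ec / CT sc EC.
The two rarest classes, ct SC EC and CT sc ec, are the double crossovers. Comparing them with the parentals, only the ec allele has switched, so ec is the middle locus and the order is sc – ec – ct.
Crossovers in the sc–ec interval produce the single-crossover classes ct sc ec and CT SC EC (62 + 49 = 111) plus the double crossovers (6).
RF(sc–ec) = (111 + 6) / 2116 = 117/2116 = 0.0553 → 5.5 m.u.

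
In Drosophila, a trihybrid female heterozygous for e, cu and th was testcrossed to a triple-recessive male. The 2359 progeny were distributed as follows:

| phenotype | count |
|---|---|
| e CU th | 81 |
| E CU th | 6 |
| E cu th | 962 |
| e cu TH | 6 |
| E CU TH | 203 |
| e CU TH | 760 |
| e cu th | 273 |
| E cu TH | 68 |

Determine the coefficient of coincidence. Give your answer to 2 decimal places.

0.36

The two most frequent reciprocal classes, E cu th and e CU TH, are the parental types, so the F1 was E cu th / e CU TH.
The two rarest classes, E CU th and e cu TH, are the double crossovers. Comparing them with the parentals, only the cu allele has switched, so cu is the middle locus and the order is e – cu – th.
e–cu: (476 + 12)/2359 = 0.2069; cu–th: (149 + 12)/2359 = 0.0682.
Expected DCO frequency = 0.2069 × 0.0682 ≈ 0.01411; observed = 12/2359 ≈ 0.00509.
Coefficient of coincidence = 0.00509/0.01411 ≈ 0.36.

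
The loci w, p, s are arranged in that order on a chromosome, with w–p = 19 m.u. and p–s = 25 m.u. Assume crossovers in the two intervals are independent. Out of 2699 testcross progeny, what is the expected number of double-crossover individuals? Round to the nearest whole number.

Map distances give recombination frequencies of 0.190 and 0.250 for the two intervals.
With no interference, expected double-crossover frequency = 0.190 × 0.250 = 0.04750.
Expected number = 0.04750 × 2699 = 128.20 ≈ 128.

128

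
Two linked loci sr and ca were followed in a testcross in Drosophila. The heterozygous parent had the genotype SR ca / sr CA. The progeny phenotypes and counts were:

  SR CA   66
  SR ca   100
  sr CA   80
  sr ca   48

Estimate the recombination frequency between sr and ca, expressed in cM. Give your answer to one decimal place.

38.8 cM

The recombinant classes are SR CA and sr ca: 66 + 48 = 114.
Recombination frequency = 114/294 = 0.3878 ≈ 38.8%, i.e. 38.8 cM.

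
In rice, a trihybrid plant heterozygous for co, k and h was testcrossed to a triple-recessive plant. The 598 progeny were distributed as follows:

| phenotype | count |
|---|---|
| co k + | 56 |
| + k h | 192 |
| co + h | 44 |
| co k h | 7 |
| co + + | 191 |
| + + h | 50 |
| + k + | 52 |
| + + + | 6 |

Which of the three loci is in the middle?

The two most frequent reciprocal classes, co + + and + k h, are the parental types, so the F1 was co + + / + k h.
The two rarest classes, + + + and co k h, are the double crossovers. Comparing them with the parentals, only the co allele has switched, so co is the middle locus and the order is k – co – h.

co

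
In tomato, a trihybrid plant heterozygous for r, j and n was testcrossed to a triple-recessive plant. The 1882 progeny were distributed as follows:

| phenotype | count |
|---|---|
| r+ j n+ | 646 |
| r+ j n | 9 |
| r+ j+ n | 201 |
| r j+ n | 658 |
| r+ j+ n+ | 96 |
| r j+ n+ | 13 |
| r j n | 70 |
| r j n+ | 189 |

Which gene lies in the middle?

The two most frequent reciprocal classes, r j+ n and r+ j n+, are the parental types, so the F1 was r j+ n / r+ j n+.
The two rarest classes, r j+ n+ and r+ j n, are the double crossovers. Comparing them with the parentals, only the n allele has switched, so n is the middle locus and the order is j – n – r.

n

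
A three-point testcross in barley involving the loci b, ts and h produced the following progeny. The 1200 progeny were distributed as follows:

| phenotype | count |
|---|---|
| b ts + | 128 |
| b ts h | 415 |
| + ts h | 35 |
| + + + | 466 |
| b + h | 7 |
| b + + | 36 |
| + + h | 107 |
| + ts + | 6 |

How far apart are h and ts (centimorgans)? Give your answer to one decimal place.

The two most frequent reciprocal classes, + + + and b ts h, are the parental types, so the F1 was + + + / b ts h.
The two rarest classes, + ts + and b + h, are the double crossovers. Comparing them with the parentals, only the ts allele has switched, so ts is the middle locus and the order is h – ts – b.
Crossovers in the h–ts interval produce the single-crossover classes + + h and b ts + (107 + 128 = 235) plus the double crossovers (13).
RF(h–ts) = (235 + 13) / 1200 = 248/1200 = 0.2067 → 20.7 centimorgans.

20.7 centimorgans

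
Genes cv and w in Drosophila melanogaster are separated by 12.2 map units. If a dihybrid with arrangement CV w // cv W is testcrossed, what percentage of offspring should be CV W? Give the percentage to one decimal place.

A map distance of 12.2 map units corresponds to a recombination frequency of 0.122.
The F1 is CV w / cv W, so CV W is a recombinant gamete class with expected frequency r/2 = 0.122/2 = 0.0610.
That is 0.0610 = 6.1% of the progeny.

6.1%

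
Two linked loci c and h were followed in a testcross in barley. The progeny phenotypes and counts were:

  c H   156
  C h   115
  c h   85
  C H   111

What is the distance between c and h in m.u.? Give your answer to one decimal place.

The two most frequent classes, C h (115) and c H (156), are the parental types, so the F1 was C h / c H.
The recombinant classes are C H and c h: 111 + 85 = 196.
Recombination frequency = 196/467 = 0.4197 ≈ 42.0%, i.e. 42.0 m.u.

42.0 m.u.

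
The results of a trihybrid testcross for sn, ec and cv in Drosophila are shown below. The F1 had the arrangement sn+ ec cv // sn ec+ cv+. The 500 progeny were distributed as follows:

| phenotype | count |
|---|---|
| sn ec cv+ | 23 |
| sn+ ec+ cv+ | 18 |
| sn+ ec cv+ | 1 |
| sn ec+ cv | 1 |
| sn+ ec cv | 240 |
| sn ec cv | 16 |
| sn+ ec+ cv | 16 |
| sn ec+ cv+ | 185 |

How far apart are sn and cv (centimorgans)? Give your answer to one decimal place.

The two rarest classes, sn+ ec cv+ and sn ec+ cv, are the double crossovers. Comparing them with the parentals, only the cv allele has switched, so cv is the middle locus and the order is sn – cv – ec.
Crossovers in the sn–cv interval produce the single-crossover classes sn ec cv and sn+ ec+ cv+ (16 + 18 = 34) plus the double crossovers (2).
RF(sn–cv) = (34 + 2) / 500 = 36/500 = 0.0720 → 7.2 centimorgans.

7.2 centimorgans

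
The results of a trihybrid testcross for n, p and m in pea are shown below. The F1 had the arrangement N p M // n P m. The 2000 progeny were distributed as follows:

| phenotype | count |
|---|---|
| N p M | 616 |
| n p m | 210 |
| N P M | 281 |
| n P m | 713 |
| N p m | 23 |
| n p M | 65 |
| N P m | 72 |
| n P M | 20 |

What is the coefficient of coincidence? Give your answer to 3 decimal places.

The two rarest classes, N p m and n P M, are the double crossovers. Comparing them with the parentals, only the m allele has switched, so m is the middle locus and the order is p – m – n.
p–m: (491 + 43)/2000 = 0.2670; m–n: (137 + 43)/2000 = 0.0900.
Expected DCO frequency = 0.2670 × 0.0900 ≈ 0.02403; observed = 43/2000 ≈ 0.02150.
Coefficient of coincidence = 0.02150/0.02403 ≈ 0.895.

0.895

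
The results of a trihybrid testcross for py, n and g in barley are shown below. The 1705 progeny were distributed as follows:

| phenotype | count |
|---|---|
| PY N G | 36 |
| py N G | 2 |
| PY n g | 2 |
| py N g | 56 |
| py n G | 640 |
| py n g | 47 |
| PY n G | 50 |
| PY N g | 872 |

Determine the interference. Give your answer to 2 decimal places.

The two most frequent reciprocal classes, py n G and PY N g, are the parental types, so the F1 was py n G / PY N g.
The two rarest classes, py N G and PY n g, are the double crossovers. Comparing them with the parentals, only the n allele has switched, so n is the middle locus and the order is py – n – g.
py–n: (106 + 4)/1705 = 0.0645; n–g: (83 + 4)/1705 = 0.0510.
Expected DCO frequency = 0.0645 × 0.0510 ≈ 0.00329; observed = 4/1705 ≈ 0.00235.
Coefficient of coincidence = 0.00235/0.00329 ≈ 0.71; interference = 1 − 0.71 = 0.29.

0.29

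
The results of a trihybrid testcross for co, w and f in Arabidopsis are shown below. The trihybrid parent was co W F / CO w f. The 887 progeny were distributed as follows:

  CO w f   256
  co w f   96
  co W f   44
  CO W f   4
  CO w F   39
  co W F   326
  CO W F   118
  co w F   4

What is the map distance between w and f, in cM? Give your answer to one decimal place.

10.3 cM

The two rarest classes, co w F and CO W f, are the double crossovers. Comparing them with the parentals, only the w allele has switched, so w is the middle locus and the order is co – w – f.
Crossovers in the w–f interval produce the single-crossover classes co W f and CO w F (44 + 39 = 83) plus the double crossovers (8).
RF(w–f) = (83 + 8) / 887 = 91/887 = 0.1026 → 10.3 cM.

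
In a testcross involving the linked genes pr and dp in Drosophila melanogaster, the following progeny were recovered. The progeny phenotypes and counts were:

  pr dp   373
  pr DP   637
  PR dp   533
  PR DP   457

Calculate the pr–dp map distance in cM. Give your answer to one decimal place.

41.5 cM

The two most frequent classes, PR dp (533) and pr DP (637), are the parental types, so the F1 was PR dp / pr DP.
The recombinant classes are PR DP and pr dp: 457 + 373 = 830.
Recombination frequency = 830/2000 = 0.4150 ≈ 41.5%, i.e. 41.5 cM.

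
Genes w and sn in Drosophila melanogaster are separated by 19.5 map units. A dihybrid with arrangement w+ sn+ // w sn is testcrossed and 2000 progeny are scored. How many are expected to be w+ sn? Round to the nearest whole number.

A map distance of 19.5 map units corresponds to a recombination frequency of 0.195.
The F1 is w+ sn+ / w sn, so w+ sn is a recombinant gamete class with expected frequency r/2 = 0.195/2 = 0.0975.
Expected number = 0.0975 × 2000 = 195.00 ≈ 195.

195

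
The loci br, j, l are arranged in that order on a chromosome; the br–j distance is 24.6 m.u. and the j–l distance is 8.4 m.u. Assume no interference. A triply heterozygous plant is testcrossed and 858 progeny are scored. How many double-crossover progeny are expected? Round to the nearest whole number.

18

Map distances give recombination frequencies of 0.246 and 0.084 for the two intervals.
With no interference, expected double-crossover frequency = 0.246 × 0.084 = 0.02066.
Expected number = 0.02066 × 858 = 17.73 ≈ 18.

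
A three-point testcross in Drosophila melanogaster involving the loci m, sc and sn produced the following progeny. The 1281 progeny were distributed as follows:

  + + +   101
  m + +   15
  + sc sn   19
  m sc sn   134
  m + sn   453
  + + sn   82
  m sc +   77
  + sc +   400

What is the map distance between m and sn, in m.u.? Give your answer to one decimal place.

The two most frequent reciprocal classes, + sc + and m + sn, are the parental types, so the F1 was + sc + / m + sn.
The two rarest classes, + sc sn and m + +, are the double crossovers. Comparing them with the parentals, only the sn allele has switched, so sn is the middle locus and the order is sc – sn – m.
Crossovers in the sn–m interval produce the single-crossover classes m sc + and + + sn (77 + 82 = 159) plus the double crossovers (34).
RF(sn–m) = (159 + 34) / 1281 = 193/1281 = 0.1507 → 15.1 m.u.

15.1 m.u.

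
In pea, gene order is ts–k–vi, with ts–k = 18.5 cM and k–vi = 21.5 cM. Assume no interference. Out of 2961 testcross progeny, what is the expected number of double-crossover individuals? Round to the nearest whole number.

118

Map distances give recombination frequencies of 0.185 and 0.215 for the two intervals.
With no interference, expected double-crossover frequency = 0.185 × 0.215 = 0.03977.
Expected number = 0.03977 × 2961 = 117.77 ≈ 118.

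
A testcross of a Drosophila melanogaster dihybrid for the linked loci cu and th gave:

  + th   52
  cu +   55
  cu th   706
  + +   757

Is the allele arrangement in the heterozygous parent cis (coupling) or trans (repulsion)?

The two most frequent classes are + + (757) and cu th (706); these are the parental (non-recombinant) types.
So the F1 carried + + on one chromosome and cu th on the other — the recessive alleles are on the same chromosome (cis / coupling).

cis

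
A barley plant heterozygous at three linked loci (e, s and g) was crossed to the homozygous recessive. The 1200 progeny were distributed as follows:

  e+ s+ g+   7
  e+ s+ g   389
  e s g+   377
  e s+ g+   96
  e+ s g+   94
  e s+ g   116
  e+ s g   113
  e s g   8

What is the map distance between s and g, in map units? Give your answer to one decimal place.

18.7 map units

The two most frequent reciprocal classes, e+ s+ g and e s g+, are the parental types, so the F1 was e+ s+ g / e s g+.
The two rarest classes, e+ s+ g+ and e s g, are the double crossovers. Comparing them with the parentals, only the g allele has switched, so g is the middle locus and the order is e – g – s.
Crossovers in the g–s interval produce the single-crossover classes e+ s g and e s+ g+ (113 + 96 = 209) plus the double crossovers (15).
RF(g–s) = (209 + 15) / 1200 = 224/1200 = 0.1867 → 18.7 map units.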